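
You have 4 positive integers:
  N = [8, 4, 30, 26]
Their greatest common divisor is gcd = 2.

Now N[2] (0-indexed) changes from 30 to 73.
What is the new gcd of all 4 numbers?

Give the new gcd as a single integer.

Answer: 1

Derivation:
Numbers: [8, 4, 30, 26], gcd = 2
Change: index 2, 30 -> 73
gcd of the OTHER numbers (without index 2): gcd([8, 4, 26]) = 2
New gcd = gcd(g_others, new_val) = gcd(2, 73) = 1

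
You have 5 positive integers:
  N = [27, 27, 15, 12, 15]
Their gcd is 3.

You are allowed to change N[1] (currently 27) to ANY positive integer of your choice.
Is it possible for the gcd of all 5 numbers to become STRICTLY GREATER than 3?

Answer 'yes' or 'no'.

Current gcd = 3
gcd of all OTHER numbers (without N[1]=27): gcd([27, 15, 12, 15]) = 3
The new gcd after any change is gcd(3, new_value).
This can be at most 3.
Since 3 = old gcd 3, the gcd can only stay the same or decrease.

Answer: no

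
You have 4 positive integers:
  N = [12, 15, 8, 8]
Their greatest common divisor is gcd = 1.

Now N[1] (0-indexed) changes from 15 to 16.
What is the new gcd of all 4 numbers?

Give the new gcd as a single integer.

Answer: 4

Derivation:
Numbers: [12, 15, 8, 8], gcd = 1
Change: index 1, 15 -> 16
gcd of the OTHER numbers (without index 1): gcd([12, 8, 8]) = 4
New gcd = gcd(g_others, new_val) = gcd(4, 16) = 4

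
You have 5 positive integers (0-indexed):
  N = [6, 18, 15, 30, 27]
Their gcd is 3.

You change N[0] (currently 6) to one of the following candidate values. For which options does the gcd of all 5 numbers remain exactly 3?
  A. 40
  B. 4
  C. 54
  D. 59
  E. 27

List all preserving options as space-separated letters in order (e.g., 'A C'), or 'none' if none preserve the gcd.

Old gcd = 3; gcd of others (without N[0]) = 3
New gcd for candidate v: gcd(3, v). Preserves old gcd iff gcd(3, v) = 3.
  Option A: v=40, gcd(3,40)=1 -> changes
  Option B: v=4, gcd(3,4)=1 -> changes
  Option C: v=54, gcd(3,54)=3 -> preserves
  Option D: v=59, gcd(3,59)=1 -> changes
  Option E: v=27, gcd(3,27)=3 -> preserves

Answer: C E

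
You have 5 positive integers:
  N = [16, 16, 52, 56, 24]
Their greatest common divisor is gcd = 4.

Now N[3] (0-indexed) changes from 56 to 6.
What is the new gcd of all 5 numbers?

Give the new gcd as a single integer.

Answer: 2

Derivation:
Numbers: [16, 16, 52, 56, 24], gcd = 4
Change: index 3, 56 -> 6
gcd of the OTHER numbers (without index 3): gcd([16, 16, 52, 24]) = 4
New gcd = gcd(g_others, new_val) = gcd(4, 6) = 2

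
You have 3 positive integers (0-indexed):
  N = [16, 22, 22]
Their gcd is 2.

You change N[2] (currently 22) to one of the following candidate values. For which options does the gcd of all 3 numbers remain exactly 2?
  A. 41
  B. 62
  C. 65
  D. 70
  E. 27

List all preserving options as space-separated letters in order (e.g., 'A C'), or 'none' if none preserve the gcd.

Old gcd = 2; gcd of others (without N[2]) = 2
New gcd for candidate v: gcd(2, v). Preserves old gcd iff gcd(2, v) = 2.
  Option A: v=41, gcd(2,41)=1 -> changes
  Option B: v=62, gcd(2,62)=2 -> preserves
  Option C: v=65, gcd(2,65)=1 -> changes
  Option D: v=70, gcd(2,70)=2 -> preserves
  Option E: v=27, gcd(2,27)=1 -> changes

Answer: B D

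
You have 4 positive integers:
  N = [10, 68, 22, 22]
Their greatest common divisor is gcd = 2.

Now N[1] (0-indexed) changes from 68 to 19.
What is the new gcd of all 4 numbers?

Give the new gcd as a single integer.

Answer: 1

Derivation:
Numbers: [10, 68, 22, 22], gcd = 2
Change: index 1, 68 -> 19
gcd of the OTHER numbers (without index 1): gcd([10, 22, 22]) = 2
New gcd = gcd(g_others, new_val) = gcd(2, 19) = 1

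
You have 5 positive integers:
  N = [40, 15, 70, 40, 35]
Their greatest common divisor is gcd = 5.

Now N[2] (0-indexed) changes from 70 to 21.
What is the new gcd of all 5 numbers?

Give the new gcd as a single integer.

Numbers: [40, 15, 70, 40, 35], gcd = 5
Change: index 2, 70 -> 21
gcd of the OTHER numbers (without index 2): gcd([40, 15, 40, 35]) = 5
New gcd = gcd(g_others, new_val) = gcd(5, 21) = 1

Answer: 1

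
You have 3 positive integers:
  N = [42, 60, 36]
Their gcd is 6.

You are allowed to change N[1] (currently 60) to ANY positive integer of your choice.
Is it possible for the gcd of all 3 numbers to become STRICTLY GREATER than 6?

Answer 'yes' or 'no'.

Answer: no

Derivation:
Current gcd = 6
gcd of all OTHER numbers (without N[1]=60): gcd([42, 36]) = 6
The new gcd after any change is gcd(6, new_value).
This can be at most 6.
Since 6 = old gcd 6, the gcd can only stay the same or decrease.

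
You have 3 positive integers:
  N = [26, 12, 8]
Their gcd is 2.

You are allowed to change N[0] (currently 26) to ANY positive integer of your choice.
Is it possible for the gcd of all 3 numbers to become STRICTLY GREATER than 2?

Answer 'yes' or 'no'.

Answer: yes

Derivation:
Current gcd = 2
gcd of all OTHER numbers (without N[0]=26): gcd([12, 8]) = 4
The new gcd after any change is gcd(4, new_value).
This can be at most 4.
Since 4 > old gcd 2, the gcd CAN increase (e.g., set N[0] = 4).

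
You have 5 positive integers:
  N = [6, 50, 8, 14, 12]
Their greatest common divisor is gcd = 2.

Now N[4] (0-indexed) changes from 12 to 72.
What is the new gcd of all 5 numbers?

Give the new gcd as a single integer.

Answer: 2

Derivation:
Numbers: [6, 50, 8, 14, 12], gcd = 2
Change: index 4, 12 -> 72
gcd of the OTHER numbers (without index 4): gcd([6, 50, 8, 14]) = 2
New gcd = gcd(g_others, new_val) = gcd(2, 72) = 2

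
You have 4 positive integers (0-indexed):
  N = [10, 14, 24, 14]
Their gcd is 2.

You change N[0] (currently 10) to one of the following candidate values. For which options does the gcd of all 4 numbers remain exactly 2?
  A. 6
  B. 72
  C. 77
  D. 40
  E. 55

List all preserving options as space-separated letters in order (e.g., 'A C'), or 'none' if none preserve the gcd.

Answer: A B D

Derivation:
Old gcd = 2; gcd of others (without N[0]) = 2
New gcd for candidate v: gcd(2, v). Preserves old gcd iff gcd(2, v) = 2.
  Option A: v=6, gcd(2,6)=2 -> preserves
  Option B: v=72, gcd(2,72)=2 -> preserves
  Option C: v=77, gcd(2,77)=1 -> changes
  Option D: v=40, gcd(2,40)=2 -> preserves
  Option E: v=55, gcd(2,55)=1 -> changes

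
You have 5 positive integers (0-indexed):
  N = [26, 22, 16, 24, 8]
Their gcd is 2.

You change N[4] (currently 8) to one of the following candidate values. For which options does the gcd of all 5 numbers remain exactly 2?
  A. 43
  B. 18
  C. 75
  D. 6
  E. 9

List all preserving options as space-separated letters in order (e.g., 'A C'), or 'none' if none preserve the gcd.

Answer: B D

Derivation:
Old gcd = 2; gcd of others (without N[4]) = 2
New gcd for candidate v: gcd(2, v). Preserves old gcd iff gcd(2, v) = 2.
  Option A: v=43, gcd(2,43)=1 -> changes
  Option B: v=18, gcd(2,18)=2 -> preserves
  Option C: v=75, gcd(2,75)=1 -> changes
  Option D: v=6, gcd(2,6)=2 -> preserves
  Option E: v=9, gcd(2,9)=1 -> changes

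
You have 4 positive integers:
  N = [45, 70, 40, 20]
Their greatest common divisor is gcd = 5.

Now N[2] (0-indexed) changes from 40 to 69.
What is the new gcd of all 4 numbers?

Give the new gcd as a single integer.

Numbers: [45, 70, 40, 20], gcd = 5
Change: index 2, 40 -> 69
gcd of the OTHER numbers (without index 2): gcd([45, 70, 20]) = 5
New gcd = gcd(g_others, new_val) = gcd(5, 69) = 1

Answer: 1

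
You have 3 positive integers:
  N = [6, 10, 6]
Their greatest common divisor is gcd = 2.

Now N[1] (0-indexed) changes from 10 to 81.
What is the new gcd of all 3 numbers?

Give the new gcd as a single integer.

Answer: 3

Derivation:
Numbers: [6, 10, 6], gcd = 2
Change: index 1, 10 -> 81
gcd of the OTHER numbers (without index 1): gcd([6, 6]) = 6
New gcd = gcd(g_others, new_val) = gcd(6, 81) = 3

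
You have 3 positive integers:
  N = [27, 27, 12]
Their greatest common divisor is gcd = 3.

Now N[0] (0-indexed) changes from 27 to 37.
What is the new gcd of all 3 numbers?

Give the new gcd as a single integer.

Numbers: [27, 27, 12], gcd = 3
Change: index 0, 27 -> 37
gcd of the OTHER numbers (without index 0): gcd([27, 12]) = 3
New gcd = gcd(g_others, new_val) = gcd(3, 37) = 1

Answer: 1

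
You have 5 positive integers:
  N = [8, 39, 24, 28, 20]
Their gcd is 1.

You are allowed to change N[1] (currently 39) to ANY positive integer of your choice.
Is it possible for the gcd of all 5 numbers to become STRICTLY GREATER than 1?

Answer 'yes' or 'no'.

Current gcd = 1
gcd of all OTHER numbers (without N[1]=39): gcd([8, 24, 28, 20]) = 4
The new gcd after any change is gcd(4, new_value).
This can be at most 4.
Since 4 > old gcd 1, the gcd CAN increase (e.g., set N[1] = 4).

Answer: yes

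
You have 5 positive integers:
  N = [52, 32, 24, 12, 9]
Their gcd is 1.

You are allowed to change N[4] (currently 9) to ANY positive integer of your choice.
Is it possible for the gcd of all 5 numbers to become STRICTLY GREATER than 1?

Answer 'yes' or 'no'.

Current gcd = 1
gcd of all OTHER numbers (without N[4]=9): gcd([52, 32, 24, 12]) = 4
The new gcd after any change is gcd(4, new_value).
This can be at most 4.
Since 4 > old gcd 1, the gcd CAN increase (e.g., set N[4] = 4).

Answer: yes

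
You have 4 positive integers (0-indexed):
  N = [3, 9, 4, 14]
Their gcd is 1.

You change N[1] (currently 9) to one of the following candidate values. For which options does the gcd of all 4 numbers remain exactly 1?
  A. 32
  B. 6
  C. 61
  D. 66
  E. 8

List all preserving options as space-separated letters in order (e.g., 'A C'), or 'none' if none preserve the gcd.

Old gcd = 1; gcd of others (without N[1]) = 1
New gcd for candidate v: gcd(1, v). Preserves old gcd iff gcd(1, v) = 1.
  Option A: v=32, gcd(1,32)=1 -> preserves
  Option B: v=6, gcd(1,6)=1 -> preserves
  Option C: v=61, gcd(1,61)=1 -> preserves
  Option D: v=66, gcd(1,66)=1 -> preserves
  Option E: v=8, gcd(1,8)=1 -> preserves

Answer: A B C D E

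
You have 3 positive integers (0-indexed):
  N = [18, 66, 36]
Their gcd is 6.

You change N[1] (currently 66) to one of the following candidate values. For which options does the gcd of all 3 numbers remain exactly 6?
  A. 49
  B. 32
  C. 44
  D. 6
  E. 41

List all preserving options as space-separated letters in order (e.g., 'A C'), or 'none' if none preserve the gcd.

Answer: D

Derivation:
Old gcd = 6; gcd of others (without N[1]) = 18
New gcd for candidate v: gcd(18, v). Preserves old gcd iff gcd(18, v) = 6.
  Option A: v=49, gcd(18,49)=1 -> changes
  Option B: v=32, gcd(18,32)=2 -> changes
  Option C: v=44, gcd(18,44)=2 -> changes
  Option D: v=6, gcd(18,6)=6 -> preserves
  Option E: v=41, gcd(18,41)=1 -> changes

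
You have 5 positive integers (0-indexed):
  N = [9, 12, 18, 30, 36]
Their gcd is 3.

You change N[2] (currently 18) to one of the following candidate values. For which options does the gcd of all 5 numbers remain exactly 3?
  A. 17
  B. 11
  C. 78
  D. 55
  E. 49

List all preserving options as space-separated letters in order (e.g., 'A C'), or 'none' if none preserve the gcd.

Answer: C

Derivation:
Old gcd = 3; gcd of others (without N[2]) = 3
New gcd for candidate v: gcd(3, v). Preserves old gcd iff gcd(3, v) = 3.
  Option A: v=17, gcd(3,17)=1 -> changes
  Option B: v=11, gcd(3,11)=1 -> changes
  Option C: v=78, gcd(3,78)=3 -> preserves
  Option D: v=55, gcd(3,55)=1 -> changes
  Option E: v=49, gcd(3,49)=1 -> changes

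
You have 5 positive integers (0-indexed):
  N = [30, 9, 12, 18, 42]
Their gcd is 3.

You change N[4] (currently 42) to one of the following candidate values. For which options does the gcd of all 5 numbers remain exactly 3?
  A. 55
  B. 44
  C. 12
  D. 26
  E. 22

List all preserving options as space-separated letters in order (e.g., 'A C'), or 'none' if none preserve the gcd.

Old gcd = 3; gcd of others (without N[4]) = 3
New gcd for candidate v: gcd(3, v). Preserves old gcd iff gcd(3, v) = 3.
  Option A: v=55, gcd(3,55)=1 -> changes
  Option B: v=44, gcd(3,44)=1 -> changes
  Option C: v=12, gcd(3,12)=3 -> preserves
  Option D: v=26, gcd(3,26)=1 -> changes
  Option E: v=22, gcd(3,22)=1 -> changes

Answer: C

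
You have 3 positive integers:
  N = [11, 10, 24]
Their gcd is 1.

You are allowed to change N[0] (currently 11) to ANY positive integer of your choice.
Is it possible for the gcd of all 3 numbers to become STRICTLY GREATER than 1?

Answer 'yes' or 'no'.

Answer: yes

Derivation:
Current gcd = 1
gcd of all OTHER numbers (without N[0]=11): gcd([10, 24]) = 2
The new gcd after any change is gcd(2, new_value).
This can be at most 2.
Since 2 > old gcd 1, the gcd CAN increase (e.g., set N[0] = 2).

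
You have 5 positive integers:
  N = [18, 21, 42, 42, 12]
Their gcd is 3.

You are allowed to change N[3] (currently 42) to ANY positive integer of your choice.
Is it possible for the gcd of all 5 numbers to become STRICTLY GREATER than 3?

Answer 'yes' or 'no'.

Answer: no

Derivation:
Current gcd = 3
gcd of all OTHER numbers (without N[3]=42): gcd([18, 21, 42, 12]) = 3
The new gcd after any change is gcd(3, new_value).
This can be at most 3.
Since 3 = old gcd 3, the gcd can only stay the same or decrease.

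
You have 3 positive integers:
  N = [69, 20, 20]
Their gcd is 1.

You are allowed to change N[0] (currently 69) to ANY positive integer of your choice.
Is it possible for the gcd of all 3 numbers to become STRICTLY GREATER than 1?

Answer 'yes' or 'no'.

Current gcd = 1
gcd of all OTHER numbers (without N[0]=69): gcd([20, 20]) = 20
The new gcd after any change is gcd(20, new_value).
This can be at most 20.
Since 20 > old gcd 1, the gcd CAN increase (e.g., set N[0] = 20).

Answer: yes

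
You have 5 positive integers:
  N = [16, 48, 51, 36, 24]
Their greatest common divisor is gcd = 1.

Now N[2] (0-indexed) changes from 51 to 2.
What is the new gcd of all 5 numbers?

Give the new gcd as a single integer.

Numbers: [16, 48, 51, 36, 24], gcd = 1
Change: index 2, 51 -> 2
gcd of the OTHER numbers (without index 2): gcd([16, 48, 36, 24]) = 4
New gcd = gcd(g_others, new_val) = gcd(4, 2) = 2

Answer: 2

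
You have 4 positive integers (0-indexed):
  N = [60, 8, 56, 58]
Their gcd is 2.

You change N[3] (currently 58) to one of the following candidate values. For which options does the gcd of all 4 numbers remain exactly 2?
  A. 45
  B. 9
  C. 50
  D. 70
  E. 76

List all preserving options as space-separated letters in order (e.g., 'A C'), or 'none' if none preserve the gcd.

Answer: C D

Derivation:
Old gcd = 2; gcd of others (without N[3]) = 4
New gcd for candidate v: gcd(4, v). Preserves old gcd iff gcd(4, v) = 2.
  Option A: v=45, gcd(4,45)=1 -> changes
  Option B: v=9, gcd(4,9)=1 -> changes
  Option C: v=50, gcd(4,50)=2 -> preserves
  Option D: v=70, gcd(4,70)=2 -> preserves
  Option E: v=76, gcd(4,76)=4 -> changes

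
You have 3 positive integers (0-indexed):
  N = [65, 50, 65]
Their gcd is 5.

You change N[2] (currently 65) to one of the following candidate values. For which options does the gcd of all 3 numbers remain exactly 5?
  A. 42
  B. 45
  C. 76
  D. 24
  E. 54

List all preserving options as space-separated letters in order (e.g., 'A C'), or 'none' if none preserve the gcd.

Answer: B

Derivation:
Old gcd = 5; gcd of others (without N[2]) = 5
New gcd for candidate v: gcd(5, v). Preserves old gcd iff gcd(5, v) = 5.
  Option A: v=42, gcd(5,42)=1 -> changes
  Option B: v=45, gcd(5,45)=5 -> preserves
  Option C: v=76, gcd(5,76)=1 -> changes
  Option D: v=24, gcd(5,24)=1 -> changes
  Option E: v=54, gcd(5,54)=1 -> changes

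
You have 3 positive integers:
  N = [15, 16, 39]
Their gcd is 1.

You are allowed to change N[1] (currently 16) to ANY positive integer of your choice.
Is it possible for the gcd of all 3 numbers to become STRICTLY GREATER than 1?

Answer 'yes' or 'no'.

Current gcd = 1
gcd of all OTHER numbers (without N[1]=16): gcd([15, 39]) = 3
The new gcd after any change is gcd(3, new_value).
This can be at most 3.
Since 3 > old gcd 1, the gcd CAN increase (e.g., set N[1] = 3).

Answer: yes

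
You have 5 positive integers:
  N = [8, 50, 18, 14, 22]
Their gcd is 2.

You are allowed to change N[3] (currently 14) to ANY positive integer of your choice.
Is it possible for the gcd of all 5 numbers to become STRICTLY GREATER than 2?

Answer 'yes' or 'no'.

Current gcd = 2
gcd of all OTHER numbers (without N[3]=14): gcd([8, 50, 18, 22]) = 2
The new gcd after any change is gcd(2, new_value).
This can be at most 2.
Since 2 = old gcd 2, the gcd can only stay the same or decrease.

Answer: no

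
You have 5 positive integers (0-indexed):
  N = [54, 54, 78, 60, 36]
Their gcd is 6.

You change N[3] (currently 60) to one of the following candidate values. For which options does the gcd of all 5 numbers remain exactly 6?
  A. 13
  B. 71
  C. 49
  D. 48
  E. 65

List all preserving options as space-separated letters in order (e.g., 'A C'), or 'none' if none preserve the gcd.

Answer: D

Derivation:
Old gcd = 6; gcd of others (without N[3]) = 6
New gcd for candidate v: gcd(6, v). Preserves old gcd iff gcd(6, v) = 6.
  Option A: v=13, gcd(6,13)=1 -> changes
  Option B: v=71, gcd(6,71)=1 -> changes
  Option C: v=49, gcd(6,49)=1 -> changes
  Option D: v=48, gcd(6,48)=6 -> preserves
  Option E: v=65, gcd(6,65)=1 -> changes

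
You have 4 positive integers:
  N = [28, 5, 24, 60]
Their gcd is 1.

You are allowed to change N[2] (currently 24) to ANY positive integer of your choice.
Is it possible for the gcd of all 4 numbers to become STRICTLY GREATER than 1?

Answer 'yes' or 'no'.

Current gcd = 1
gcd of all OTHER numbers (without N[2]=24): gcd([28, 5, 60]) = 1
The new gcd after any change is gcd(1, new_value).
This can be at most 1.
Since 1 = old gcd 1, the gcd can only stay the same or decrease.

Answer: no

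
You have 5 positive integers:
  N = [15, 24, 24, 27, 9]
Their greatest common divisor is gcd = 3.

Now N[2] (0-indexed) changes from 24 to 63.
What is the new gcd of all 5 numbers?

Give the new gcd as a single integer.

Answer: 3

Derivation:
Numbers: [15, 24, 24, 27, 9], gcd = 3
Change: index 2, 24 -> 63
gcd of the OTHER numbers (without index 2): gcd([15, 24, 27, 9]) = 3
New gcd = gcd(g_others, new_val) = gcd(3, 63) = 3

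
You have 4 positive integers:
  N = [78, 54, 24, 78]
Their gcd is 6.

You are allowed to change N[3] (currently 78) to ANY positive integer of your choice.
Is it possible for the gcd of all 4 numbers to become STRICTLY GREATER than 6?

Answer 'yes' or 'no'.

Current gcd = 6
gcd of all OTHER numbers (without N[3]=78): gcd([78, 54, 24]) = 6
The new gcd after any change is gcd(6, new_value).
This can be at most 6.
Since 6 = old gcd 6, the gcd can only stay the same or decrease.

Answer: no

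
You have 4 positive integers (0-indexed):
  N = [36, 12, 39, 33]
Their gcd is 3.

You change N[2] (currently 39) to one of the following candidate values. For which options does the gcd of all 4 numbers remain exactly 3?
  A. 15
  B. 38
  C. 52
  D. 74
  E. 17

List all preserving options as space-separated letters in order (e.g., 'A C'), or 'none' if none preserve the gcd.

Old gcd = 3; gcd of others (without N[2]) = 3
New gcd for candidate v: gcd(3, v). Preserves old gcd iff gcd(3, v) = 3.
  Option A: v=15, gcd(3,15)=3 -> preserves
  Option B: v=38, gcd(3,38)=1 -> changes
  Option C: v=52, gcd(3,52)=1 -> changes
  Option D: v=74, gcd(3,74)=1 -> changes
  Option E: v=17, gcd(3,17)=1 -> changes

Answer: A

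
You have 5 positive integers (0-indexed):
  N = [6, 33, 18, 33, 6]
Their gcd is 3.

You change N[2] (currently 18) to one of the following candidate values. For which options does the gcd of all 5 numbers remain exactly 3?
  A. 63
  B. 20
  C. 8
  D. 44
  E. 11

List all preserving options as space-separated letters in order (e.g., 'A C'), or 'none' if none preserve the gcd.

Old gcd = 3; gcd of others (without N[2]) = 3
New gcd for candidate v: gcd(3, v). Preserves old gcd iff gcd(3, v) = 3.
  Option A: v=63, gcd(3,63)=3 -> preserves
  Option B: v=20, gcd(3,20)=1 -> changes
  Option C: v=8, gcd(3,8)=1 -> changes
  Option D: v=44, gcd(3,44)=1 -> changes
  Option E: v=11, gcd(3,11)=1 -> changes

Answer: A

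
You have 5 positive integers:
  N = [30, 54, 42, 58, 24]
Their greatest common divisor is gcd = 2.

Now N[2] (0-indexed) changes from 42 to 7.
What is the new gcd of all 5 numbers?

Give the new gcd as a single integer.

Numbers: [30, 54, 42, 58, 24], gcd = 2
Change: index 2, 42 -> 7
gcd of the OTHER numbers (without index 2): gcd([30, 54, 58, 24]) = 2
New gcd = gcd(g_others, new_val) = gcd(2, 7) = 1

Answer: 1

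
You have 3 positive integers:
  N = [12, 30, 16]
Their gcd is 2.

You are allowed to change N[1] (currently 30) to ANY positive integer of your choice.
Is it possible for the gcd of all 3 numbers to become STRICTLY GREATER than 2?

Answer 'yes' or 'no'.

Current gcd = 2
gcd of all OTHER numbers (without N[1]=30): gcd([12, 16]) = 4
The new gcd after any change is gcd(4, new_value).
This can be at most 4.
Since 4 > old gcd 2, the gcd CAN increase (e.g., set N[1] = 4).

Answer: yes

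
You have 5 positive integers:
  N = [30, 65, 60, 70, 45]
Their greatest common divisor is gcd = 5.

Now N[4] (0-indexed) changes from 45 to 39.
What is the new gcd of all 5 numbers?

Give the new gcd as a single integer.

Numbers: [30, 65, 60, 70, 45], gcd = 5
Change: index 4, 45 -> 39
gcd of the OTHER numbers (without index 4): gcd([30, 65, 60, 70]) = 5
New gcd = gcd(g_others, new_val) = gcd(5, 39) = 1

Answer: 1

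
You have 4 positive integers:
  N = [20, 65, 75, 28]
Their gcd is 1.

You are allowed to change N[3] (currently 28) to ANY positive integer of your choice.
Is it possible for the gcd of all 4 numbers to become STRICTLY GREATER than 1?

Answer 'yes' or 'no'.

Current gcd = 1
gcd of all OTHER numbers (without N[3]=28): gcd([20, 65, 75]) = 5
The new gcd after any change is gcd(5, new_value).
This can be at most 5.
Since 5 > old gcd 1, the gcd CAN increase (e.g., set N[3] = 5).

Answer: yes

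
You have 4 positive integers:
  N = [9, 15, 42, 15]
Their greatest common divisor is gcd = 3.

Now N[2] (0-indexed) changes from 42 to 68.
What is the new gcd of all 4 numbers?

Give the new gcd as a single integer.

Answer: 1

Derivation:
Numbers: [9, 15, 42, 15], gcd = 3
Change: index 2, 42 -> 68
gcd of the OTHER numbers (without index 2): gcd([9, 15, 15]) = 3
New gcd = gcd(g_others, new_val) = gcd(3, 68) = 1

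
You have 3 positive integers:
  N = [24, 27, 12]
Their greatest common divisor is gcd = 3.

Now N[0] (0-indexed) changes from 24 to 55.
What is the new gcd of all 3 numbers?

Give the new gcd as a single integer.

Answer: 1

Derivation:
Numbers: [24, 27, 12], gcd = 3
Change: index 0, 24 -> 55
gcd of the OTHER numbers (without index 0): gcd([27, 12]) = 3
New gcd = gcd(g_others, new_val) = gcd(3, 55) = 1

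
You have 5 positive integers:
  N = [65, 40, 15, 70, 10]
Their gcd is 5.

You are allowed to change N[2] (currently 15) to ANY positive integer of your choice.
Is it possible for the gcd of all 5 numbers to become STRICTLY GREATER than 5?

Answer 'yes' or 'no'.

Answer: no

Derivation:
Current gcd = 5
gcd of all OTHER numbers (without N[2]=15): gcd([65, 40, 70, 10]) = 5
The new gcd after any change is gcd(5, new_value).
This can be at most 5.
Since 5 = old gcd 5, the gcd can only stay the same or decrease.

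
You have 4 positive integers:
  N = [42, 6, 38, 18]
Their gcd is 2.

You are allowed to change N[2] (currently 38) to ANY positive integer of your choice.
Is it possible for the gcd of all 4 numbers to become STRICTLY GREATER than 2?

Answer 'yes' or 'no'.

Current gcd = 2
gcd of all OTHER numbers (without N[2]=38): gcd([42, 6, 18]) = 6
The new gcd after any change is gcd(6, new_value).
This can be at most 6.
Since 6 > old gcd 2, the gcd CAN increase (e.g., set N[2] = 6).

Answer: yes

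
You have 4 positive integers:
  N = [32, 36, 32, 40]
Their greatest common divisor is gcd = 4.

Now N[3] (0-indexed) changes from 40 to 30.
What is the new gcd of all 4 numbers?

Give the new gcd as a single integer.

Numbers: [32, 36, 32, 40], gcd = 4
Change: index 3, 40 -> 30
gcd of the OTHER numbers (without index 3): gcd([32, 36, 32]) = 4
New gcd = gcd(g_others, new_val) = gcd(4, 30) = 2

Answer: 2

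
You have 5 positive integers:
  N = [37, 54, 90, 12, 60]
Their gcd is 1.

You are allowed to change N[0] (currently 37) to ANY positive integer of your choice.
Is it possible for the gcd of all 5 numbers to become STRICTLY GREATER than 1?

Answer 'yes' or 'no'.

Current gcd = 1
gcd of all OTHER numbers (without N[0]=37): gcd([54, 90, 12, 60]) = 6
The new gcd after any change is gcd(6, new_value).
This can be at most 6.
Since 6 > old gcd 1, the gcd CAN increase (e.g., set N[0] = 6).

Answer: yes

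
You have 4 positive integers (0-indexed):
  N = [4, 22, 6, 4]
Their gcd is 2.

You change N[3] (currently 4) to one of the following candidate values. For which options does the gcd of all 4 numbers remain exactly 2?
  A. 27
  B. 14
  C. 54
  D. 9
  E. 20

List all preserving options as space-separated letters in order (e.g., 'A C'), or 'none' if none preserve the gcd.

Old gcd = 2; gcd of others (without N[3]) = 2
New gcd for candidate v: gcd(2, v). Preserves old gcd iff gcd(2, v) = 2.
  Option A: v=27, gcd(2,27)=1 -> changes
  Option B: v=14, gcd(2,14)=2 -> preserves
  Option C: v=54, gcd(2,54)=2 -> preserves
  Option D: v=9, gcd(2,9)=1 -> changes
  Option E: v=20, gcd(2,20)=2 -> preserves

Answer: B C E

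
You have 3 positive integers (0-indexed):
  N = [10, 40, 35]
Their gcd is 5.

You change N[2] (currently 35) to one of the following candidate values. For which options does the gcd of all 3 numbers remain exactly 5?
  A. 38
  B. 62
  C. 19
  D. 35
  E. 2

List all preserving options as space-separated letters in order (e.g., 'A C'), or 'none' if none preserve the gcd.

Answer: D

Derivation:
Old gcd = 5; gcd of others (without N[2]) = 10
New gcd for candidate v: gcd(10, v). Preserves old gcd iff gcd(10, v) = 5.
  Option A: v=38, gcd(10,38)=2 -> changes
  Option B: v=62, gcd(10,62)=2 -> changes
  Option C: v=19, gcd(10,19)=1 -> changes
  Option D: v=35, gcd(10,35)=5 -> preserves
  Option E: v=2, gcd(10,2)=2 -> changes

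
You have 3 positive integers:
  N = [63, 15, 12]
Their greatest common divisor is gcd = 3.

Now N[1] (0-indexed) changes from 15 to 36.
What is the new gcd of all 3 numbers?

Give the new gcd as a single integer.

Answer: 3

Derivation:
Numbers: [63, 15, 12], gcd = 3
Change: index 1, 15 -> 36
gcd of the OTHER numbers (without index 1): gcd([63, 12]) = 3
New gcd = gcd(g_others, new_val) = gcd(3, 36) = 3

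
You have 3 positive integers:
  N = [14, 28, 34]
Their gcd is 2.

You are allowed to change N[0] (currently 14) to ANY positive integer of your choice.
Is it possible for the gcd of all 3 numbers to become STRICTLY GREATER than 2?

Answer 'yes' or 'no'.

Current gcd = 2
gcd of all OTHER numbers (without N[0]=14): gcd([28, 34]) = 2
The new gcd after any change is gcd(2, new_value).
This can be at most 2.
Since 2 = old gcd 2, the gcd can only stay the same or decrease.

Answer: no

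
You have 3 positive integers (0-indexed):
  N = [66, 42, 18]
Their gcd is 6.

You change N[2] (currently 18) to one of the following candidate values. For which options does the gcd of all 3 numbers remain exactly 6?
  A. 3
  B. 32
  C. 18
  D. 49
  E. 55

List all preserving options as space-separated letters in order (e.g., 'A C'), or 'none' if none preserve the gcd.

Old gcd = 6; gcd of others (without N[2]) = 6
New gcd for candidate v: gcd(6, v). Preserves old gcd iff gcd(6, v) = 6.
  Option A: v=3, gcd(6,3)=3 -> changes
  Option B: v=32, gcd(6,32)=2 -> changes
  Option C: v=18, gcd(6,18)=6 -> preserves
  Option D: v=49, gcd(6,49)=1 -> changes
  Option E: v=55, gcd(6,55)=1 -> changes

Answer: C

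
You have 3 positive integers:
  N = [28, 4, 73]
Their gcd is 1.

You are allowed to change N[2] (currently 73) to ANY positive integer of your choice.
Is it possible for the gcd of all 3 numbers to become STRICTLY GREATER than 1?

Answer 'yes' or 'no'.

Answer: yes

Derivation:
Current gcd = 1
gcd of all OTHER numbers (without N[2]=73): gcd([28, 4]) = 4
The new gcd after any change is gcd(4, new_value).
This can be at most 4.
Since 4 > old gcd 1, the gcd CAN increase (e.g., set N[2] = 4).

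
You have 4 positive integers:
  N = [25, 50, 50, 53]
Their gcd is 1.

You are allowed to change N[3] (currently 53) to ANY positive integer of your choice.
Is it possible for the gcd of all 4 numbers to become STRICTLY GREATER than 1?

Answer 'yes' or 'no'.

Current gcd = 1
gcd of all OTHER numbers (without N[3]=53): gcd([25, 50, 50]) = 25
The new gcd after any change is gcd(25, new_value).
This can be at most 25.
Since 25 > old gcd 1, the gcd CAN increase (e.g., set N[3] = 25).

Answer: yes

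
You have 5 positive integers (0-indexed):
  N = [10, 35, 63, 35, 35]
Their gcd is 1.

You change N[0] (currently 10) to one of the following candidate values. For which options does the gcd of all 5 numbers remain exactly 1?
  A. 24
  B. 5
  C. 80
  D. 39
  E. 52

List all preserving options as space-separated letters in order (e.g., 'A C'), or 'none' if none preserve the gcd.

Old gcd = 1; gcd of others (without N[0]) = 7
New gcd for candidate v: gcd(7, v). Preserves old gcd iff gcd(7, v) = 1.
  Option A: v=24, gcd(7,24)=1 -> preserves
  Option B: v=5, gcd(7,5)=1 -> preserves
  Option C: v=80, gcd(7,80)=1 -> preserves
  Option D: v=39, gcd(7,39)=1 -> preserves
  Option E: v=52, gcd(7,52)=1 -> preserves

Answer: A B C D E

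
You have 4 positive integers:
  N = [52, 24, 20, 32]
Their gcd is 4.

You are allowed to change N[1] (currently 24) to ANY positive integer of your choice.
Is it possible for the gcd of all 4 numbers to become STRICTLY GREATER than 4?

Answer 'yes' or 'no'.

Answer: no

Derivation:
Current gcd = 4
gcd of all OTHER numbers (without N[1]=24): gcd([52, 20, 32]) = 4
The new gcd after any change is gcd(4, new_value).
This can be at most 4.
Since 4 = old gcd 4, the gcd can only stay the same or decrease.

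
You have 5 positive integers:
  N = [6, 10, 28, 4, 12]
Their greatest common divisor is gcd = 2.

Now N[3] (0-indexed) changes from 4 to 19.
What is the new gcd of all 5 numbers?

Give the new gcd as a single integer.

Answer: 1

Derivation:
Numbers: [6, 10, 28, 4, 12], gcd = 2
Change: index 3, 4 -> 19
gcd of the OTHER numbers (without index 3): gcd([6, 10, 28, 12]) = 2
New gcd = gcd(g_others, new_val) = gcd(2, 19) = 1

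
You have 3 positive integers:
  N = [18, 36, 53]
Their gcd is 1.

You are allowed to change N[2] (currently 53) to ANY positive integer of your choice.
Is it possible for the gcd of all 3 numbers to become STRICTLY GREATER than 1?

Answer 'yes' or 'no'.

Current gcd = 1
gcd of all OTHER numbers (without N[2]=53): gcd([18, 36]) = 18
The new gcd after any change is gcd(18, new_value).
This can be at most 18.
Since 18 > old gcd 1, the gcd CAN increase (e.g., set N[2] = 18).

Answer: yes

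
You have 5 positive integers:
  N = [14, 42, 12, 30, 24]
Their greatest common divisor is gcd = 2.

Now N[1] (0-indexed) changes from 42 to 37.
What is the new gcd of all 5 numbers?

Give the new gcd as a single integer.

Numbers: [14, 42, 12, 30, 24], gcd = 2
Change: index 1, 42 -> 37
gcd of the OTHER numbers (without index 1): gcd([14, 12, 30, 24]) = 2
New gcd = gcd(g_others, new_val) = gcd(2, 37) = 1

Answer: 1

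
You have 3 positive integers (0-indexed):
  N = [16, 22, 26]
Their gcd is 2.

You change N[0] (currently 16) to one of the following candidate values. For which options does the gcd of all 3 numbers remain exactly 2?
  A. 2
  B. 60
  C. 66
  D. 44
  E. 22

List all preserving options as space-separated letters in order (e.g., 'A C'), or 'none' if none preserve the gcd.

Old gcd = 2; gcd of others (without N[0]) = 2
New gcd for candidate v: gcd(2, v). Preserves old gcd iff gcd(2, v) = 2.
  Option A: v=2, gcd(2,2)=2 -> preserves
  Option B: v=60, gcd(2,60)=2 -> preserves
  Option C: v=66, gcd(2,66)=2 -> preserves
  Option D: v=44, gcd(2,44)=2 -> preserves
  Option E: v=22, gcd(2,22)=2 -> preserves

Answer: A B C D E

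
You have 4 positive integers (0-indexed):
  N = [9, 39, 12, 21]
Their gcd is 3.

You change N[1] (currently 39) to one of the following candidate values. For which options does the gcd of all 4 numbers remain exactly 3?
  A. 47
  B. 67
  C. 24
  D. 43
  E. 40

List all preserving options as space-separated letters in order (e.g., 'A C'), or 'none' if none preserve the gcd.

Answer: C

Derivation:
Old gcd = 3; gcd of others (without N[1]) = 3
New gcd for candidate v: gcd(3, v). Preserves old gcd iff gcd(3, v) = 3.
  Option A: v=47, gcd(3,47)=1 -> changes
  Option B: v=67, gcd(3,67)=1 -> changes
  Option C: v=24, gcd(3,24)=3 -> preserves
  Option D: v=43, gcd(3,43)=1 -> changes
  Option E: v=40, gcd(3,40)=1 -> changes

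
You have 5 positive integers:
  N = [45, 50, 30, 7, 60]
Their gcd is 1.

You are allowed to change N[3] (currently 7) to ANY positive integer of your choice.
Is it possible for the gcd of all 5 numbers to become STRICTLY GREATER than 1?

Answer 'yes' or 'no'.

Answer: yes

Derivation:
Current gcd = 1
gcd of all OTHER numbers (without N[3]=7): gcd([45, 50, 30, 60]) = 5
The new gcd after any change is gcd(5, new_value).
This can be at most 5.
Since 5 > old gcd 1, the gcd CAN increase (e.g., set N[3] = 5).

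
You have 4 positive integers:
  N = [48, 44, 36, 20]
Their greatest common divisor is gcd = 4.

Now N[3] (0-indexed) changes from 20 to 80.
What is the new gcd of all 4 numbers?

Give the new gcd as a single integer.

Answer: 4

Derivation:
Numbers: [48, 44, 36, 20], gcd = 4
Change: index 3, 20 -> 80
gcd of the OTHER numbers (without index 3): gcd([48, 44, 36]) = 4
New gcd = gcd(g_others, new_val) = gcd(4, 80) = 4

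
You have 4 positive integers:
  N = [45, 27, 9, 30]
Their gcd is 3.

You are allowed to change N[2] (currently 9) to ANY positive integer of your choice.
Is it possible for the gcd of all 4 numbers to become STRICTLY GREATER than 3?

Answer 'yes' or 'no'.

Current gcd = 3
gcd of all OTHER numbers (without N[2]=9): gcd([45, 27, 30]) = 3
The new gcd after any change is gcd(3, new_value).
This can be at most 3.
Since 3 = old gcd 3, the gcd can only stay the same or decrease.

Answer: no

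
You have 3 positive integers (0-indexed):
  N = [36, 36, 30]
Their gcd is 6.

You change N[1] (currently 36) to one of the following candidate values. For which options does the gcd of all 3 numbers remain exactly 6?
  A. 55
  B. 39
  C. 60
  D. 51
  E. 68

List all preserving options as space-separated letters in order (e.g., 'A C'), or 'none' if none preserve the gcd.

Answer: C

Derivation:
Old gcd = 6; gcd of others (without N[1]) = 6
New gcd for candidate v: gcd(6, v). Preserves old gcd iff gcd(6, v) = 6.
  Option A: v=55, gcd(6,55)=1 -> changes
  Option B: v=39, gcd(6,39)=3 -> changes
  Option C: v=60, gcd(6,60)=6 -> preserves
  Option D: v=51, gcd(6,51)=3 -> changes
  Option E: v=68, gcd(6,68)=2 -> changes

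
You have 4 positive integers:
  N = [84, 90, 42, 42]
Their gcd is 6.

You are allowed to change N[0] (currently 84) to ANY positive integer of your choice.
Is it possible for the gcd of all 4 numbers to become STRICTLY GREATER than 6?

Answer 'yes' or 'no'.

Current gcd = 6
gcd of all OTHER numbers (without N[0]=84): gcd([90, 42, 42]) = 6
The new gcd after any change is gcd(6, new_value).
This can be at most 6.
Since 6 = old gcd 6, the gcd can only stay the same or decrease.

Answer: no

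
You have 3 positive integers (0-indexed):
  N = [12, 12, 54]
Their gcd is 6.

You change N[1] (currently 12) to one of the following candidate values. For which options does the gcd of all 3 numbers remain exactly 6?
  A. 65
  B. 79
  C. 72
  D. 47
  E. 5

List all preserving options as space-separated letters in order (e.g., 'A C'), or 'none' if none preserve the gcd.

Old gcd = 6; gcd of others (without N[1]) = 6
New gcd for candidate v: gcd(6, v). Preserves old gcd iff gcd(6, v) = 6.
  Option A: v=65, gcd(6,65)=1 -> changes
  Option B: v=79, gcd(6,79)=1 -> changes
  Option C: v=72, gcd(6,72)=6 -> preserves
  Option D: v=47, gcd(6,47)=1 -> changes
  Option E: v=5, gcd(6,5)=1 -> changes

Answer: C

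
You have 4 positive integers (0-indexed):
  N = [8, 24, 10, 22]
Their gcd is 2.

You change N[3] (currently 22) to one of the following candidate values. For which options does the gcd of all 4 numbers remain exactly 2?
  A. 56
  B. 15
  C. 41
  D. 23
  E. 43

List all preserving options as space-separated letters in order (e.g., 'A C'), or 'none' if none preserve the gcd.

Answer: A

Derivation:
Old gcd = 2; gcd of others (without N[3]) = 2
New gcd for candidate v: gcd(2, v). Preserves old gcd iff gcd(2, v) = 2.
  Option A: v=56, gcd(2,56)=2 -> preserves
  Option B: v=15, gcd(2,15)=1 -> changes
  Option C: v=41, gcd(2,41)=1 -> changes
  Option D: v=23, gcd(2,23)=1 -> changes
  Option E: v=43, gcd(2,43)=1 -> changes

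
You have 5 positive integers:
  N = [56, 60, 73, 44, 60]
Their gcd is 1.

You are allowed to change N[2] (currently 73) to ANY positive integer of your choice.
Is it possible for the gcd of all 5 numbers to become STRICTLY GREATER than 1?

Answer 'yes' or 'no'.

Current gcd = 1
gcd of all OTHER numbers (without N[2]=73): gcd([56, 60, 44, 60]) = 4
The new gcd after any change is gcd(4, new_value).
This can be at most 4.
Since 4 > old gcd 1, the gcd CAN increase (e.g., set N[2] = 4).

Answer: yes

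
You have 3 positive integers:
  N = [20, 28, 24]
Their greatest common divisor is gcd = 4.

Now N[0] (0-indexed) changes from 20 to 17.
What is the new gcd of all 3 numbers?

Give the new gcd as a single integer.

Answer: 1

Derivation:
Numbers: [20, 28, 24], gcd = 4
Change: index 0, 20 -> 17
gcd of the OTHER numbers (without index 0): gcd([28, 24]) = 4
New gcd = gcd(g_others, new_val) = gcd(4, 17) = 1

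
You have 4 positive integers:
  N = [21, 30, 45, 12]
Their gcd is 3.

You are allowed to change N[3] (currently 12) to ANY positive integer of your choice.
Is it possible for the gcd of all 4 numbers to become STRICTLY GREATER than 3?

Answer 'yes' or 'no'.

Current gcd = 3
gcd of all OTHER numbers (without N[3]=12): gcd([21, 30, 45]) = 3
The new gcd after any change is gcd(3, new_value).
This can be at most 3.
Since 3 = old gcd 3, the gcd can only stay the same or decrease.

Answer: no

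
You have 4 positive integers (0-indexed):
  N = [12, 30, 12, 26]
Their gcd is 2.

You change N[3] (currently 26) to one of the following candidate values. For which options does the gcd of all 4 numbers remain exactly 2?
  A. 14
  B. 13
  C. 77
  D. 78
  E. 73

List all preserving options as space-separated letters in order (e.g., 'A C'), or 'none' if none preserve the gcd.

Answer: A

Derivation:
Old gcd = 2; gcd of others (without N[3]) = 6
New gcd for candidate v: gcd(6, v). Preserves old gcd iff gcd(6, v) = 2.
  Option A: v=14, gcd(6,14)=2 -> preserves
  Option B: v=13, gcd(6,13)=1 -> changes
  Option C: v=77, gcd(6,77)=1 -> changes
  Option D: v=78, gcd(6,78)=6 -> changes
  Option E: v=73, gcd(6,73)=1 -> changes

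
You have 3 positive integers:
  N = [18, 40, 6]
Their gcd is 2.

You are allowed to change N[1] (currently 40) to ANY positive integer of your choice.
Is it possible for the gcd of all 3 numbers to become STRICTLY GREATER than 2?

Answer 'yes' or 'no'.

Current gcd = 2
gcd of all OTHER numbers (without N[1]=40): gcd([18, 6]) = 6
The new gcd after any change is gcd(6, new_value).
This can be at most 6.
Since 6 > old gcd 2, the gcd CAN increase (e.g., set N[1] = 6).

Answer: yes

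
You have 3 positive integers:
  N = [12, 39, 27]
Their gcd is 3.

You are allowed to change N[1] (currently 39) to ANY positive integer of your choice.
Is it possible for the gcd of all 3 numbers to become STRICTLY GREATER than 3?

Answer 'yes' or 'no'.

Answer: no

Derivation:
Current gcd = 3
gcd of all OTHER numbers (without N[1]=39): gcd([12, 27]) = 3
The new gcd after any change is gcd(3, new_value).
This can be at most 3.
Since 3 = old gcd 3, the gcd can only stay the same or decrease.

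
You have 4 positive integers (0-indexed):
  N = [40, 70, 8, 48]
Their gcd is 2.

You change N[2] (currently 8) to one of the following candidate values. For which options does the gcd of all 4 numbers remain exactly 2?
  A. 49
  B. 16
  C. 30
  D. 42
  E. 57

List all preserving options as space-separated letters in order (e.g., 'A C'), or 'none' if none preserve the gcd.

Answer: B C D

Derivation:
Old gcd = 2; gcd of others (without N[2]) = 2
New gcd for candidate v: gcd(2, v). Preserves old gcd iff gcd(2, v) = 2.
  Option A: v=49, gcd(2,49)=1 -> changes
  Option B: v=16, gcd(2,16)=2 -> preserves
  Option C: v=30, gcd(2,30)=2 -> preserves
  Option D: v=42, gcd(2,42)=2 -> preserves
  Option E: v=57, gcd(2,57)=1 -> changes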